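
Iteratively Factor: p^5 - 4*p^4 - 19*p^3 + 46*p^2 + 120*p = (p + 3)*(p^4 - 7*p^3 + 2*p^2 + 40*p) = (p - 5)*(p + 3)*(p^3 - 2*p^2 - 8*p) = (p - 5)*(p + 2)*(p + 3)*(p^2 - 4*p) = p*(p - 5)*(p + 2)*(p + 3)*(p - 4)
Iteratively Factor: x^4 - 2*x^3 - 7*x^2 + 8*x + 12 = (x - 2)*(x^3 - 7*x - 6) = (x - 3)*(x - 2)*(x^2 + 3*x + 2) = (x - 3)*(x - 2)*(x + 2)*(x + 1)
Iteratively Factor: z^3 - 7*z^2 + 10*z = (z - 5)*(z^2 - 2*z) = (z - 5)*(z - 2)*(z)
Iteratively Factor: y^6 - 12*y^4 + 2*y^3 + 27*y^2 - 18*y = (y)*(y^5 - 12*y^3 + 2*y^2 + 27*y - 18) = y*(y + 3)*(y^4 - 3*y^3 - 3*y^2 + 11*y - 6) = y*(y - 1)*(y + 3)*(y^3 - 2*y^2 - 5*y + 6) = y*(y - 3)*(y - 1)*(y + 3)*(y^2 + y - 2) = y*(y - 3)*(y - 1)^2*(y + 3)*(y + 2)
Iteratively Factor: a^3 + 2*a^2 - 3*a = (a + 3)*(a^2 - a) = (a - 1)*(a + 3)*(a)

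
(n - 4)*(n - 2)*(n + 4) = n^3 - 2*n^2 - 16*n + 32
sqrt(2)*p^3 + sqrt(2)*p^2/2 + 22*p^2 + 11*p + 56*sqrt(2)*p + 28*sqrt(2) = (p + 4*sqrt(2))*(p + 7*sqrt(2))*(sqrt(2)*p + sqrt(2)/2)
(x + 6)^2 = x^2 + 12*x + 36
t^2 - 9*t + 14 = (t - 7)*(t - 2)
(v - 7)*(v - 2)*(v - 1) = v^3 - 10*v^2 + 23*v - 14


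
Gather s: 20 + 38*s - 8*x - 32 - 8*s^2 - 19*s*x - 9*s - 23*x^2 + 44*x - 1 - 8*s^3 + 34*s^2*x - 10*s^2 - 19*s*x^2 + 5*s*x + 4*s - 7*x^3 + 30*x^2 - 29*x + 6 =-8*s^3 + s^2*(34*x - 18) + s*(-19*x^2 - 14*x + 33) - 7*x^3 + 7*x^2 + 7*x - 7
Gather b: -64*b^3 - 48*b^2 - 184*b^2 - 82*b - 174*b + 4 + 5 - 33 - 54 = -64*b^3 - 232*b^2 - 256*b - 78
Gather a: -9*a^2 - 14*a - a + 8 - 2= -9*a^2 - 15*a + 6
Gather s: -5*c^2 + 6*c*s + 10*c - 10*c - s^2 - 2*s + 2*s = -5*c^2 + 6*c*s - s^2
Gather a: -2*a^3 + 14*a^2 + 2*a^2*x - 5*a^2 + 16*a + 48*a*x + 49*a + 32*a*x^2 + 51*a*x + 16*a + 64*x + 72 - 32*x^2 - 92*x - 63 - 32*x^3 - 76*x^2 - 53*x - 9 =-2*a^3 + a^2*(2*x + 9) + a*(32*x^2 + 99*x + 81) - 32*x^3 - 108*x^2 - 81*x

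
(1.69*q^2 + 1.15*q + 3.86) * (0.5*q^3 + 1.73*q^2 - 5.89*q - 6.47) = 0.845*q^5 + 3.4987*q^4 - 6.0346*q^3 - 11.03*q^2 - 30.1759*q - 24.9742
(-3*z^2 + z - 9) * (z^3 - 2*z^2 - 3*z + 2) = -3*z^5 + 7*z^4 - 2*z^3 + 9*z^2 + 29*z - 18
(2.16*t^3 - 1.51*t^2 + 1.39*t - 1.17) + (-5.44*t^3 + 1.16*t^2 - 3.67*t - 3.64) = -3.28*t^3 - 0.35*t^2 - 2.28*t - 4.81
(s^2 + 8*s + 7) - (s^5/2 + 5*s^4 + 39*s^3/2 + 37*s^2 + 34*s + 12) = -s^5/2 - 5*s^4 - 39*s^3/2 - 36*s^2 - 26*s - 5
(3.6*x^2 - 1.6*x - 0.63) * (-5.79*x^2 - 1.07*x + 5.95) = -20.844*x^4 + 5.412*x^3 + 26.7797*x^2 - 8.8459*x - 3.7485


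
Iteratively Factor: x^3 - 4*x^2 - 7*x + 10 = (x - 5)*(x^2 + x - 2) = (x - 5)*(x - 1)*(x + 2)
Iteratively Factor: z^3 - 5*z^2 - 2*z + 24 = (z + 2)*(z^2 - 7*z + 12) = (z - 3)*(z + 2)*(z - 4)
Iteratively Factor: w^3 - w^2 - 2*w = (w)*(w^2 - w - 2) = w*(w - 2)*(w + 1)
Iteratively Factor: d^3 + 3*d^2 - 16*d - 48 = (d - 4)*(d^2 + 7*d + 12) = (d - 4)*(d + 3)*(d + 4)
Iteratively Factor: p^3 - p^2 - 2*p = (p + 1)*(p^2 - 2*p) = (p - 2)*(p + 1)*(p)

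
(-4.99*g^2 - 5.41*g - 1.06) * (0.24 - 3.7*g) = 18.463*g^3 + 18.8194*g^2 + 2.6236*g - 0.2544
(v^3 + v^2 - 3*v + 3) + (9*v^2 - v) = v^3 + 10*v^2 - 4*v + 3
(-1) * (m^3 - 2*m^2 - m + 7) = -m^3 + 2*m^2 + m - 7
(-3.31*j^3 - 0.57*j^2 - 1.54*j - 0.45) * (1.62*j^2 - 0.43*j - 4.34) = -5.3622*j^5 + 0.4999*j^4 + 12.1157*j^3 + 2.407*j^2 + 6.8771*j + 1.953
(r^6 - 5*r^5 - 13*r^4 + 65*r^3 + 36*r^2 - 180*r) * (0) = 0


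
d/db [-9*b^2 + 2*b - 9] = 2 - 18*b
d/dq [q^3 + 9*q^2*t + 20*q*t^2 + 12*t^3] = 3*q^2 + 18*q*t + 20*t^2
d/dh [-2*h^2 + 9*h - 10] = 9 - 4*h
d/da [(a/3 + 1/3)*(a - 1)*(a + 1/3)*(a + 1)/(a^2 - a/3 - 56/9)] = (54*a^5 + 9*a^4 - 696*a^3 - 630*a^2 + 242*a + 221)/(81*a^4 - 54*a^3 - 999*a^2 + 336*a + 3136)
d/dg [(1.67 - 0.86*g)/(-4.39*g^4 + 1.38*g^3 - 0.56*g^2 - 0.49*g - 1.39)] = (-11.3262*g^4 + 31.6988*g^3 - 7.3954*g^2 + 1.8704*g + 2.0137)/(19.2721*g^8 - 12.1164*g^7 + 6.8212*g^6 + 2.7566*g^5 + 11.1654*g^4 - 3.2876*g^3 + 1.7969*g^2 + 1.3622*g + 1.9321)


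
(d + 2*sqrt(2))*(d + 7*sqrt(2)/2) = d^2 + 11*sqrt(2)*d/2 + 14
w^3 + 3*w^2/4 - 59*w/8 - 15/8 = (w - 5/2)*(w + 1/4)*(w + 3)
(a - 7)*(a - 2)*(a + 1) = a^3 - 8*a^2 + 5*a + 14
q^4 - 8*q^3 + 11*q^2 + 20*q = q*(q - 5)*(q - 4)*(q + 1)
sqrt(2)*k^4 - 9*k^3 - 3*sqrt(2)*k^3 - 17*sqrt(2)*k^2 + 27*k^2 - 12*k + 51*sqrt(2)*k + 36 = (k - 3)*(k - 6*sqrt(2))*(k + sqrt(2))*(sqrt(2)*k + 1)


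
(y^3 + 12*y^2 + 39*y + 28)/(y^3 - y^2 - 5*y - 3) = (y^2 + 11*y + 28)/(y^2 - 2*y - 3)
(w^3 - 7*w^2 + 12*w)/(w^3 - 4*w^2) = (w - 3)/w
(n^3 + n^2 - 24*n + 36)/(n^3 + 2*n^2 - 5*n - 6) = (n^2 + 3*n - 18)/(n^2 + 4*n + 3)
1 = 1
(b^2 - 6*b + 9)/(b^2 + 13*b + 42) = (b^2 - 6*b + 9)/(b^2 + 13*b + 42)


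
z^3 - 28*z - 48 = (z - 6)*(z + 2)*(z + 4)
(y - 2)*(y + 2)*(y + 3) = y^3 + 3*y^2 - 4*y - 12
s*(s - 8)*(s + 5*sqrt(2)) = s^3 - 8*s^2 + 5*sqrt(2)*s^2 - 40*sqrt(2)*s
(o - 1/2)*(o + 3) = o^2 + 5*o/2 - 3/2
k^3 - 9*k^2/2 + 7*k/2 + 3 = (k - 3)*(k - 2)*(k + 1/2)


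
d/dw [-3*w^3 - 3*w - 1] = -9*w^2 - 3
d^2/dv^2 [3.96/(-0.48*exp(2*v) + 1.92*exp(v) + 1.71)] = (-7.6032*(1 - exp(v))*(-0.48*exp(2*v) + 1.92*exp(v) + 1.71) + 3.96*(0.96*exp(v) - 1.92)*(1.92*exp(v) - 3.84)*exp(v))*exp(v)/(-0.48*exp(2*v) + 1.92*exp(v) + 1.71)^3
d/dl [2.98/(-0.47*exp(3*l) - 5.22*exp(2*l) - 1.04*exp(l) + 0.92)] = (4.2018*exp(2*l) + 31.1112*exp(l) + 3.0992)*exp(l)/(0.47*exp(3*l) + 5.22*exp(2*l) + 1.04*exp(l) - 0.92)^2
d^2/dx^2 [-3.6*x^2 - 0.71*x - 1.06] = -7.20000000000000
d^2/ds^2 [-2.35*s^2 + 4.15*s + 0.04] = -4.70000000000000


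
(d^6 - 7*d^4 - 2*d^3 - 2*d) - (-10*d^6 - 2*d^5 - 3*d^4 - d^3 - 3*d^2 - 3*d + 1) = 11*d^6 + 2*d^5 - 4*d^4 - d^3 + 3*d^2 + d - 1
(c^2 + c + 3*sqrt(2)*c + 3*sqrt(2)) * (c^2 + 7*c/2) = c^4 + 3*sqrt(2)*c^3 + 9*c^3/2 + 7*c^2/2 + 27*sqrt(2)*c^2/2 + 21*sqrt(2)*c/2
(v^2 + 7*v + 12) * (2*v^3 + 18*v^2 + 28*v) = 2*v^5 + 32*v^4 + 178*v^3 + 412*v^2 + 336*v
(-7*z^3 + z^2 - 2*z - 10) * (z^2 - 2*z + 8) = -7*z^5 + 15*z^4 - 60*z^3 + 2*z^2 + 4*z - 80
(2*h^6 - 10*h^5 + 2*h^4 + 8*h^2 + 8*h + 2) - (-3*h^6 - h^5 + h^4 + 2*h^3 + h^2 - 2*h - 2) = 5*h^6 - 9*h^5 + h^4 - 2*h^3 + 7*h^2 + 10*h + 4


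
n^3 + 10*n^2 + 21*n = n*(n + 3)*(n + 7)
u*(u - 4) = u^2 - 4*u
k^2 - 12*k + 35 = (k - 7)*(k - 5)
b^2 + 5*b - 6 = (b - 1)*(b + 6)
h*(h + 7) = h^2 + 7*h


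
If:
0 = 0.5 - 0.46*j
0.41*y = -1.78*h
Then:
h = -0.230337078651685*y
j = 1.09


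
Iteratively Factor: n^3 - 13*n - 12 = (n + 3)*(n^2 - 3*n - 4) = (n - 4)*(n + 3)*(n + 1)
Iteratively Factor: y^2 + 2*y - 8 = (y - 2)*(y + 4)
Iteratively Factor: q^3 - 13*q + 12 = (q + 4)*(q^2 - 4*q + 3) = (q - 1)*(q + 4)*(q - 3)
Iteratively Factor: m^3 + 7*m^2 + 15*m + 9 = (m + 1)*(m^2 + 6*m + 9) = (m + 1)*(m + 3)*(m + 3)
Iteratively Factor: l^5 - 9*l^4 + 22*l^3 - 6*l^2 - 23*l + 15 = (l - 5)*(l^4 - 4*l^3 + 2*l^2 + 4*l - 3) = (l - 5)*(l - 1)*(l^3 - 3*l^2 - l + 3) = (l - 5)*(l - 1)^2*(l^2 - 2*l - 3) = (l - 5)*(l - 1)^2*(l + 1)*(l - 3)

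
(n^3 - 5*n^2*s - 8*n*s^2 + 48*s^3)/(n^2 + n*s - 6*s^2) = (-n^2 + 8*n*s - 16*s^2)/(-n + 2*s)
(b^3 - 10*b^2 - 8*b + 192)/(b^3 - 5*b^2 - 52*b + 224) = (b^2 - 2*b - 24)/(b^2 + 3*b - 28)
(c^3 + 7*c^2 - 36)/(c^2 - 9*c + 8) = (c^3 + 7*c^2 - 36)/(c^2 - 9*c + 8)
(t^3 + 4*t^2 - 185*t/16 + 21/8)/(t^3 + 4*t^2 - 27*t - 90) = (t^2 - 2*t + 7/16)/(t^2 - 2*t - 15)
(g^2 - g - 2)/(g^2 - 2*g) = (g + 1)/g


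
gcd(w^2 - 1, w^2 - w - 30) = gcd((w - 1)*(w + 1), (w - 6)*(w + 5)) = 1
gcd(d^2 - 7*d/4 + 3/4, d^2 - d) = d - 1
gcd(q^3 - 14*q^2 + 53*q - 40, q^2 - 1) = q - 1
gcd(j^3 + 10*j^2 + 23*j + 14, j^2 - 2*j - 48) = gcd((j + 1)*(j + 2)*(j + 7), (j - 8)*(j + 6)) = 1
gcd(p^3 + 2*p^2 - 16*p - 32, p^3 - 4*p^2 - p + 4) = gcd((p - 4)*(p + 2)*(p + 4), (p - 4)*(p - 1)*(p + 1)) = p - 4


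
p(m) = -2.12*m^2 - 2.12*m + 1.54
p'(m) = -4.24*m - 2.12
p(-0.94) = 1.66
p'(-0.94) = 1.87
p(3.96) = -40.10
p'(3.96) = -18.91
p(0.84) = -1.74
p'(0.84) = -5.68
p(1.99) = -11.07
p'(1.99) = -10.56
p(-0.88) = 1.76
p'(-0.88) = 1.61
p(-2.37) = -5.34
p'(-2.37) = 7.93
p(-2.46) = -6.07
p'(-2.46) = 8.31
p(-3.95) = -23.16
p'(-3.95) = 14.63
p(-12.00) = -278.30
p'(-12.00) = 48.76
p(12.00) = -329.18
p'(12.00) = -53.00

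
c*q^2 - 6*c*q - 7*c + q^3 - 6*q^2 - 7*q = (c + q)*(q - 7)*(q + 1)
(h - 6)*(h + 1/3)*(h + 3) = h^3 - 8*h^2/3 - 19*h - 6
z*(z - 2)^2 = z^3 - 4*z^2 + 4*z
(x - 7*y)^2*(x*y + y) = x^3*y - 14*x^2*y^2 + x^2*y + 49*x*y^3 - 14*x*y^2 + 49*y^3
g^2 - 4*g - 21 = (g - 7)*(g + 3)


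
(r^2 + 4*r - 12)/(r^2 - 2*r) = (r + 6)/r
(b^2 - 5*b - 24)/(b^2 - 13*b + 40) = (b + 3)/(b - 5)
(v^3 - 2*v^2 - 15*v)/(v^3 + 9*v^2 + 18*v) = (v - 5)/(v + 6)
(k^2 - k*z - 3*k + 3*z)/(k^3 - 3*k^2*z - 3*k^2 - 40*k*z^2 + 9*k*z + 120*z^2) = (-k + z)/(-k^2 + 3*k*z + 40*z^2)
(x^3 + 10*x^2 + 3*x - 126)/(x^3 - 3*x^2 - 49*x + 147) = (x + 6)/(x - 7)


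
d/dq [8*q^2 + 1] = 16*q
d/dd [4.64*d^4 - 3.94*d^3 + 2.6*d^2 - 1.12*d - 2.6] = 18.56*d^3 - 11.82*d^2 + 5.2*d - 1.12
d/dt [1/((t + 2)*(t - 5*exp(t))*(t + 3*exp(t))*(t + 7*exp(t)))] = (-(t + 2)*(t - 5*exp(t))*(t + 3*exp(t))*(7*exp(t) + 1) - (t + 2)*(t - 5*exp(t))*(t + 7*exp(t))*(3*exp(t) + 1) + (t + 2)*(t + 3*exp(t))*(t + 7*exp(t))*(5*exp(t) - 1) - (t - 5*exp(t))*(t + 3*exp(t))*(t + 7*exp(t)))/((t + 2)^2*(t - 5*exp(t))^2*(t + 3*exp(t))^2*(t + 7*exp(t))^2)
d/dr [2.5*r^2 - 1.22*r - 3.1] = 5.0*r - 1.22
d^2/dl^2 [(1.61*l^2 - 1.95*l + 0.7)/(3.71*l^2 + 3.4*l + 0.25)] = (-2.8421709430404e-14*l^4 - 94.29707*l^3 + 48.84957*l^2 + 63.83055*l + 18.40175)/(51.064811*l^6 + 140.39382*l^5 + 138.985875*l^4 + 58.225*l^3 + 9.365625*l^2 + 0.6375*l + 0.015625)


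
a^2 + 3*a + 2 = (a + 1)*(a + 2)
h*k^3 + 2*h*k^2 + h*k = k*(k + 1)*(h*k + h)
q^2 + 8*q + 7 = (q + 1)*(q + 7)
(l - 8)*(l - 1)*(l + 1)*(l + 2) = l^4 - 6*l^3 - 17*l^2 + 6*l + 16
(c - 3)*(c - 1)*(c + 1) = c^3 - 3*c^2 - c + 3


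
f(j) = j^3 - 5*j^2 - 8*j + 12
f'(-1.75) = 18.69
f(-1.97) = 0.71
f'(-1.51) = 13.94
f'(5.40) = 25.48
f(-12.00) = -2340.00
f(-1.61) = 7.75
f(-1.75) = 5.33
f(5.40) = -19.54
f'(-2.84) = 44.60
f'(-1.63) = 16.27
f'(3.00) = -11.00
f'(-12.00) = 544.00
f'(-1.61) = 15.88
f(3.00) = -30.00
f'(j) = 3*j^2 - 10*j - 8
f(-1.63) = 7.42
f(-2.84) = -28.51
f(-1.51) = 9.24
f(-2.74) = -24.19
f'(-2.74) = 41.92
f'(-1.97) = 23.34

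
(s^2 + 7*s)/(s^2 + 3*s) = (s + 7)/(s + 3)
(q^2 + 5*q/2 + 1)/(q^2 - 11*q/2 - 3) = (q + 2)/(q - 6)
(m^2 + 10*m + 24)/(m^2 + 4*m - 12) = (m + 4)/(m - 2)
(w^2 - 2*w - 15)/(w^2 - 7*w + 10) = (w + 3)/(w - 2)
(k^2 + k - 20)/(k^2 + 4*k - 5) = (k - 4)/(k - 1)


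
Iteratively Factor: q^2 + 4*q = (q + 4)*(q)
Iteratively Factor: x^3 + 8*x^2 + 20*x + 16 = (x + 2)*(x^2 + 6*x + 8) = (x + 2)*(x + 4)*(x + 2)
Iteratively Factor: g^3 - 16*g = (g + 4)*(g^2 - 4*g) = g*(g + 4)*(g - 4)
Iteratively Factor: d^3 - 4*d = (d + 2)*(d^2 - 2*d) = d*(d + 2)*(d - 2)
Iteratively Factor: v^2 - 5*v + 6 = (v - 2)*(v - 3)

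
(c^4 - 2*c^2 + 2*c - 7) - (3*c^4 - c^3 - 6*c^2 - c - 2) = -2*c^4 + c^3 + 4*c^2 + 3*c - 5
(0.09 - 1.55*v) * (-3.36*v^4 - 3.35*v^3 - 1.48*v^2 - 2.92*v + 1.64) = 5.208*v^5 + 4.8901*v^4 + 1.9925*v^3 + 4.3928*v^2 - 2.8048*v + 0.1476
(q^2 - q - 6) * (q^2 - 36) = q^4 - q^3 - 42*q^2 + 36*q + 216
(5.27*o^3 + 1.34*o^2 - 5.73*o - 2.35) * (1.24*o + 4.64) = 6.5348*o^4 + 26.1144*o^3 - 0.887600000000001*o^2 - 29.5012*o - 10.904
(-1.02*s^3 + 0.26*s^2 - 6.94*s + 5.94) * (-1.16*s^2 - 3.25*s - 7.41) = 1.1832*s^5 + 3.0134*s^4 + 14.7636*s^3 + 13.738*s^2 + 32.1204*s - 44.0154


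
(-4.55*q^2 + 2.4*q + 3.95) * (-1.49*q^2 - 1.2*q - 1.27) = 6.7795*q^4 + 1.884*q^3 - 2.987*q^2 - 7.788*q - 5.0165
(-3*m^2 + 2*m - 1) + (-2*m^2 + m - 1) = -5*m^2 + 3*m - 2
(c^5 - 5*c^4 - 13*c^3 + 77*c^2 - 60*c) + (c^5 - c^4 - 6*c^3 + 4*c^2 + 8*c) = 2*c^5 - 6*c^4 - 19*c^3 + 81*c^2 - 52*c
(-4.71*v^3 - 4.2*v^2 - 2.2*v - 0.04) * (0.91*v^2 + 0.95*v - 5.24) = -4.2861*v^5 - 8.2965*v^4 + 18.6884*v^3 + 19.8816*v^2 + 11.49*v + 0.2096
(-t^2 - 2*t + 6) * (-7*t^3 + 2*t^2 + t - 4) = 7*t^5 + 12*t^4 - 47*t^3 + 14*t^2 + 14*t - 24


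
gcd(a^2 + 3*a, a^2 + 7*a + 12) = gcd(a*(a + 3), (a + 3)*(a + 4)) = a + 3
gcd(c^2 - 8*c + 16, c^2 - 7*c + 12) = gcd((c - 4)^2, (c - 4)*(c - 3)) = c - 4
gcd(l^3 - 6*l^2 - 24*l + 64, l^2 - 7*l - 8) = l - 8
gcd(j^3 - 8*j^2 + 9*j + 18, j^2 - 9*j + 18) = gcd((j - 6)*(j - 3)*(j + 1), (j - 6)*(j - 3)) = j^2 - 9*j + 18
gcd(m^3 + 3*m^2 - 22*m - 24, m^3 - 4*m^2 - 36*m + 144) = m^2 + 2*m - 24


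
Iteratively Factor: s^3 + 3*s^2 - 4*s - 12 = (s + 2)*(s^2 + s - 6) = (s - 2)*(s + 2)*(s + 3)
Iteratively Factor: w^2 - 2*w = (w)*(w - 2)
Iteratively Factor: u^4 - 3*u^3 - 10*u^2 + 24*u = (u - 2)*(u^3 - u^2 - 12*u) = (u - 2)*(u + 3)*(u^2 - 4*u) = u*(u - 2)*(u + 3)*(u - 4)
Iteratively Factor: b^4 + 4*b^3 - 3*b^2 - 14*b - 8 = (b + 4)*(b^3 - 3*b - 2) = (b + 1)*(b + 4)*(b^2 - b - 2) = (b - 2)*(b + 1)*(b + 4)*(b + 1)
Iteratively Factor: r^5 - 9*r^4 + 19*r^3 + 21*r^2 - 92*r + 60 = (r - 5)*(r^4 - 4*r^3 - r^2 + 16*r - 12) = (r - 5)*(r - 1)*(r^3 - 3*r^2 - 4*r + 12) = (r - 5)*(r - 2)*(r - 1)*(r^2 - r - 6) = (r - 5)*(r - 2)*(r - 1)*(r + 2)*(r - 3)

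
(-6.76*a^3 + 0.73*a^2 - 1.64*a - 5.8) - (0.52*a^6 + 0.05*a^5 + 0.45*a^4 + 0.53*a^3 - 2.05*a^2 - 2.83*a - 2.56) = -0.52*a^6 - 0.05*a^5 - 0.45*a^4 - 7.29*a^3 + 2.78*a^2 + 1.19*a - 3.24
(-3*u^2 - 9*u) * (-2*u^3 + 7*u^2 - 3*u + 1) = 6*u^5 - 3*u^4 - 54*u^3 + 24*u^2 - 9*u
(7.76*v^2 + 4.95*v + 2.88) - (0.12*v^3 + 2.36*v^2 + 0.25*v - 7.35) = -0.12*v^3 + 5.4*v^2 + 4.7*v + 10.23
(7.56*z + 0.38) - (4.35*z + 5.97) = 3.21*z - 5.59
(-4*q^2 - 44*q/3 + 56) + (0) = -4*q^2 - 44*q/3 + 56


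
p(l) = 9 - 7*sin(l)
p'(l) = -7*cos(l)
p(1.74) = 2.10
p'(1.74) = 1.18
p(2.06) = 2.82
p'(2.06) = 3.29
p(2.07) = 2.85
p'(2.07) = 3.35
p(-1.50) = 15.98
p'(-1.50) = -0.50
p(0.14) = 8.02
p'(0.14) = -6.93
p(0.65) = 4.76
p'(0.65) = -5.57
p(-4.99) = 2.27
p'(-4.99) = -1.92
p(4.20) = 15.10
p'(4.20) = 3.43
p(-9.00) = 11.88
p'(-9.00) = 6.38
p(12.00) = 12.76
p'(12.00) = -5.91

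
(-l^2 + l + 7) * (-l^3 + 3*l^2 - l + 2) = l^5 - 4*l^4 - 3*l^3 + 18*l^2 - 5*l + 14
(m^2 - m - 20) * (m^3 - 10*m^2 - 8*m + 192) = m^5 - 11*m^4 - 18*m^3 + 400*m^2 - 32*m - 3840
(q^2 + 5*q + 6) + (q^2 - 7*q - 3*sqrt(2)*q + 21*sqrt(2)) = 2*q^2 - 3*sqrt(2)*q - 2*q + 6 + 21*sqrt(2)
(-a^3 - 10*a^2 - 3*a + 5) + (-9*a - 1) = -a^3 - 10*a^2 - 12*a + 4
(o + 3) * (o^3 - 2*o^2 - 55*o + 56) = o^4 + o^3 - 61*o^2 - 109*o + 168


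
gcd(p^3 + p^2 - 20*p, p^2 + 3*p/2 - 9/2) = 1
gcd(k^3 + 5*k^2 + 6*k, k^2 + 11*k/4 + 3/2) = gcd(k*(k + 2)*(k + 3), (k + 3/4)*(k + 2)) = k + 2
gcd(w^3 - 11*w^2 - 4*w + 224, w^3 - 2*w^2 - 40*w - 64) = w^2 - 4*w - 32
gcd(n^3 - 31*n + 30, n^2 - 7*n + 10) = n - 5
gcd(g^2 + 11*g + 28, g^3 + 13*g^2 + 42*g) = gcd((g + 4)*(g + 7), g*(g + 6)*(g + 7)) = g + 7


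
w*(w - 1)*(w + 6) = w^3 + 5*w^2 - 6*w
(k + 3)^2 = k^2 + 6*k + 9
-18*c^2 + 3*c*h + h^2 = (-3*c + h)*(6*c + h)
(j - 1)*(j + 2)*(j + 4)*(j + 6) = j^4 + 11*j^3 + 32*j^2 + 4*j - 48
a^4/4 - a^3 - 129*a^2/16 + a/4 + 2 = (a/4 + 1)*(a - 8)*(a - 1/2)*(a + 1/2)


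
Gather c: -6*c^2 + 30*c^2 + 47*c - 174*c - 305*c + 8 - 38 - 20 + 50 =24*c^2 - 432*c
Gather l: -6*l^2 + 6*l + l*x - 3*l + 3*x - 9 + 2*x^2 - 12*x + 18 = -6*l^2 + l*(x + 3) + 2*x^2 - 9*x + 9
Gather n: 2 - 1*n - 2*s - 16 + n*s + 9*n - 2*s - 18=n*(s + 8) - 4*s - 32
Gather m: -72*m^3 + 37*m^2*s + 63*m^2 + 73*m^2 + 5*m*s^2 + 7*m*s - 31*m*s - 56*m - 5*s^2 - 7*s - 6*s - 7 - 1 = -72*m^3 + m^2*(37*s + 136) + m*(5*s^2 - 24*s - 56) - 5*s^2 - 13*s - 8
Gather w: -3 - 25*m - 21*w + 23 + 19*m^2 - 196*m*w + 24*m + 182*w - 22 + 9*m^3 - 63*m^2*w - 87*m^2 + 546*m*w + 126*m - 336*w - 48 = 9*m^3 - 68*m^2 + 125*m + w*(-63*m^2 + 350*m - 175) - 50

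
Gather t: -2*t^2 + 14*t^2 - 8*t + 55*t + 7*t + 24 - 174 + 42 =12*t^2 + 54*t - 108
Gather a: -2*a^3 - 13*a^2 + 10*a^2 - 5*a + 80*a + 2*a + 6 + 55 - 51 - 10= -2*a^3 - 3*a^2 + 77*a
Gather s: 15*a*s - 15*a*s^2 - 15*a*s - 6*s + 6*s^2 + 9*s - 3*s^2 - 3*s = s^2*(3 - 15*a)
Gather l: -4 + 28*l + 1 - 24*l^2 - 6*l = -24*l^2 + 22*l - 3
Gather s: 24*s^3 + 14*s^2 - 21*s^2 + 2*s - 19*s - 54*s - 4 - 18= 24*s^3 - 7*s^2 - 71*s - 22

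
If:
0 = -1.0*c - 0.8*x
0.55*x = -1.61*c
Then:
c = 0.00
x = 0.00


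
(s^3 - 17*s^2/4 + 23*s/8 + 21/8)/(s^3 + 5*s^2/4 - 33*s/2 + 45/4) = (8*s^2 - 10*s - 7)/(2*(4*s^2 + 17*s - 15))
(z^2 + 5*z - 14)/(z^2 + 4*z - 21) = (z - 2)/(z - 3)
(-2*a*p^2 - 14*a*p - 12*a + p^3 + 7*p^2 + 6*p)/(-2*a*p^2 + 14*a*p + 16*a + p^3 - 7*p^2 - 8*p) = (p + 6)/(p - 8)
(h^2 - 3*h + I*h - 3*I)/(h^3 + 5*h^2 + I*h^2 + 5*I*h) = (h - 3)/(h*(h + 5))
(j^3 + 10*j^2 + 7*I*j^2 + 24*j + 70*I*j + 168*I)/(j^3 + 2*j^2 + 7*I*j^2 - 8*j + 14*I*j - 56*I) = (j + 6)/(j - 2)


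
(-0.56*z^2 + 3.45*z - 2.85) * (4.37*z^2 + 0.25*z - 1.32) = -2.4472*z^4 + 14.9365*z^3 - 10.8528*z^2 - 5.2665*z + 3.762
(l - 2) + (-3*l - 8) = -2*l - 10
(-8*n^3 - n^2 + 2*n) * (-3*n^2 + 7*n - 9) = 24*n^5 - 53*n^4 + 59*n^3 + 23*n^2 - 18*n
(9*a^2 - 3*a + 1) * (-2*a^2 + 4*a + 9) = -18*a^4 + 42*a^3 + 67*a^2 - 23*a + 9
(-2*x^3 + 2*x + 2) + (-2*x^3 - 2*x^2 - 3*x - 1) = -4*x^3 - 2*x^2 - x + 1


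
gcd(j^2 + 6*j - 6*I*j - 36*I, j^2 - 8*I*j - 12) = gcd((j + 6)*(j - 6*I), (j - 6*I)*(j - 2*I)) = j - 6*I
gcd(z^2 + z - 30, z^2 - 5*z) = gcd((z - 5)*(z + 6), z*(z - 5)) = z - 5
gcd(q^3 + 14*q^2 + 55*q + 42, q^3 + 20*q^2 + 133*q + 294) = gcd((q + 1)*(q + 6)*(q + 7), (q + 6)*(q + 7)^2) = q^2 + 13*q + 42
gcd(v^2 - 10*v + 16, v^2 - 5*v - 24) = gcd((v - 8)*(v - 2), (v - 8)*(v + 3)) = v - 8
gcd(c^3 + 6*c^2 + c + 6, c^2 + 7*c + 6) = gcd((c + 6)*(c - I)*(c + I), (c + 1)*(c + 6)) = c + 6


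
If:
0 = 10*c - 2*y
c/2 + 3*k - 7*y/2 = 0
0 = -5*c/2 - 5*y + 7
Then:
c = 14/55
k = 238/165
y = 14/11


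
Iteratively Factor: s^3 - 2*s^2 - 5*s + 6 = (s - 1)*(s^2 - s - 6) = (s - 3)*(s - 1)*(s + 2)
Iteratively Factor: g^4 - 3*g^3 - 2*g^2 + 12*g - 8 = (g - 2)*(g^3 - g^2 - 4*g + 4) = (g - 2)*(g + 2)*(g^2 - 3*g + 2) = (g - 2)*(g - 1)*(g + 2)*(g - 2)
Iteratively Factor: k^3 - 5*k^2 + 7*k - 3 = (k - 3)*(k^2 - 2*k + 1) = (k - 3)*(k - 1)*(k - 1)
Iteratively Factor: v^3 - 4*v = (v)*(v^2 - 4) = v*(v + 2)*(v - 2)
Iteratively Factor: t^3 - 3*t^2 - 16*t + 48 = (t - 3)*(t^2 - 16) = (t - 3)*(t + 4)*(t - 4)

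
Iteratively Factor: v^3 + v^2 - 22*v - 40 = (v + 4)*(v^2 - 3*v - 10) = (v + 2)*(v + 4)*(v - 5)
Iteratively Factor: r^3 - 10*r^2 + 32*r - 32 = (r - 4)*(r^2 - 6*r + 8) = (r - 4)^2*(r - 2)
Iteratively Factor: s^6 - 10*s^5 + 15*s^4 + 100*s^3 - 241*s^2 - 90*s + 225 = (s - 3)*(s^5 - 7*s^4 - 6*s^3 + 82*s^2 + 5*s - 75) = (s - 5)*(s - 3)*(s^4 - 2*s^3 - 16*s^2 + 2*s + 15) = (s - 5)*(s - 3)*(s + 3)*(s^3 - 5*s^2 - s + 5) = (s - 5)*(s - 3)*(s + 1)*(s + 3)*(s^2 - 6*s + 5) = (s - 5)*(s - 3)*(s - 1)*(s + 1)*(s + 3)*(s - 5)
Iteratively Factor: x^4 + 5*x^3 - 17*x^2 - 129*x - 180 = (x + 3)*(x^3 + 2*x^2 - 23*x - 60) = (x + 3)^2*(x^2 - x - 20) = (x - 5)*(x + 3)^2*(x + 4)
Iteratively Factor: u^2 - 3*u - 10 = (u + 2)*(u - 5)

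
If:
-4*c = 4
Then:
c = -1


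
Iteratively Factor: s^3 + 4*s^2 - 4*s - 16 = (s + 2)*(s^2 + 2*s - 8) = (s + 2)*(s + 4)*(s - 2)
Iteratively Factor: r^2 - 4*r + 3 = (r - 1)*(r - 3)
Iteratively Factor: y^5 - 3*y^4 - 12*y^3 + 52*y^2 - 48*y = (y)*(y^4 - 3*y^3 - 12*y^2 + 52*y - 48) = y*(y - 3)*(y^3 - 12*y + 16) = y*(y - 3)*(y - 2)*(y^2 + 2*y - 8) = y*(y - 3)*(y - 2)*(y + 4)*(y - 2)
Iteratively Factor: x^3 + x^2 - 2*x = (x - 1)*(x^2 + 2*x) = x*(x - 1)*(x + 2)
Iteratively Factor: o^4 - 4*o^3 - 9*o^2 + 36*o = (o + 3)*(o^3 - 7*o^2 + 12*o) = o*(o + 3)*(o^2 - 7*o + 12) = o*(o - 4)*(o + 3)*(o - 3)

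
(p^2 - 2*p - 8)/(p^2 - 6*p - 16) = (p - 4)/(p - 8)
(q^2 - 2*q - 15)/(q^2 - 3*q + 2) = (q^2 - 2*q - 15)/(q^2 - 3*q + 2)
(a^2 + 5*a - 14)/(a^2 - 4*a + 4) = (a + 7)/(a - 2)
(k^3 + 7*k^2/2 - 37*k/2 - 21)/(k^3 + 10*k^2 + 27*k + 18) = (k - 7/2)/(k + 3)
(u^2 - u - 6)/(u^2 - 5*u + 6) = (u + 2)/(u - 2)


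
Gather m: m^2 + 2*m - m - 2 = m^2 + m - 2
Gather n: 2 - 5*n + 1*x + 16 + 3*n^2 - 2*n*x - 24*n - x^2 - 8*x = 3*n^2 + n*(-2*x - 29) - x^2 - 7*x + 18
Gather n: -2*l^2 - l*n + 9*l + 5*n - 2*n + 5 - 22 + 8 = -2*l^2 + 9*l + n*(3 - l) - 9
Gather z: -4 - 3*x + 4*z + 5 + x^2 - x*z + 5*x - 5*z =x^2 + 2*x + z*(-x - 1) + 1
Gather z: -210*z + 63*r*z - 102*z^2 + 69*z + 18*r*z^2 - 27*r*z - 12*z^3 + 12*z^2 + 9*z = -12*z^3 + z^2*(18*r - 90) + z*(36*r - 132)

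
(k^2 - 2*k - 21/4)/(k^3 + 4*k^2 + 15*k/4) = (2*k - 7)/(k*(2*k + 5))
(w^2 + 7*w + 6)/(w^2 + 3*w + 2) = (w + 6)/(w + 2)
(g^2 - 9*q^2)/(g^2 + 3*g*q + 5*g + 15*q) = (g - 3*q)/(g + 5)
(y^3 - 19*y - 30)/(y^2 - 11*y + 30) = (y^2 + 5*y + 6)/(y - 6)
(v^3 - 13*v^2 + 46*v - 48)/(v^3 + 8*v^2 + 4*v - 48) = (v^2 - 11*v + 24)/(v^2 + 10*v + 24)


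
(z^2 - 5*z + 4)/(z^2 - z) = (z - 4)/z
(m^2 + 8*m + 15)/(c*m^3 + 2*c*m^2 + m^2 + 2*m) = (m^2 + 8*m + 15)/(m*(c*m^2 + 2*c*m + m + 2))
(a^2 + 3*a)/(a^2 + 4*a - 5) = a*(a + 3)/(a^2 + 4*a - 5)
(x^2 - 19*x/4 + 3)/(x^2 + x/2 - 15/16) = 4*(x - 4)/(4*x + 5)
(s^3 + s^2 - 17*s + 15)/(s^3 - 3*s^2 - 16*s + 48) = (s^2 + 4*s - 5)/(s^2 - 16)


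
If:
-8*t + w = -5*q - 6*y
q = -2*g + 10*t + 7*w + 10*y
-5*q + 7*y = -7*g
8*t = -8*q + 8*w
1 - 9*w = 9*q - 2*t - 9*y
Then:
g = 934/17031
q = 31/811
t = 52/5677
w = 269/5677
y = -67/2433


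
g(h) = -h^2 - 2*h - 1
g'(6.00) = -14.00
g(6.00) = -49.00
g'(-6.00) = 10.00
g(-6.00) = -25.00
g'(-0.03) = -1.94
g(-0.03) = -0.94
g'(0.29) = -2.58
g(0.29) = -1.66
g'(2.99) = -7.98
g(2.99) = -15.92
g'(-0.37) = -1.26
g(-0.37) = -0.40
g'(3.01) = -8.02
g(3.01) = -16.08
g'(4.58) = -11.16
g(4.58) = -31.14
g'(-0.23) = -1.54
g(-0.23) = -0.59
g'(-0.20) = -1.60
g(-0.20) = -0.64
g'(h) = -2*h - 2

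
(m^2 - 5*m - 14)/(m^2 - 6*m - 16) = (m - 7)/(m - 8)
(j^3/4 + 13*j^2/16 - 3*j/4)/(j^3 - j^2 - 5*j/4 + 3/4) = j*(4*j^2 + 13*j - 12)/(4*(4*j^3 - 4*j^2 - 5*j + 3))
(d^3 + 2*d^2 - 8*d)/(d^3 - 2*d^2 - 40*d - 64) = d*(d - 2)/(d^2 - 6*d - 16)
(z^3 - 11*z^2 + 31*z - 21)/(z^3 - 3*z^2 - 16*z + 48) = (z^2 - 8*z + 7)/(z^2 - 16)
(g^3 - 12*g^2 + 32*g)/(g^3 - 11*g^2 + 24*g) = (g - 4)/(g - 3)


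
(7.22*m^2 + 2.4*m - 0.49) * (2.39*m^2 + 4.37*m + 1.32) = 17.2558*m^4 + 37.2874*m^3 + 18.8473*m^2 + 1.0267*m - 0.6468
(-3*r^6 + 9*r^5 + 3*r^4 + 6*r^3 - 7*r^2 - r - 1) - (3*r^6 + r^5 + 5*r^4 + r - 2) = -6*r^6 + 8*r^5 - 2*r^4 + 6*r^3 - 7*r^2 - 2*r + 1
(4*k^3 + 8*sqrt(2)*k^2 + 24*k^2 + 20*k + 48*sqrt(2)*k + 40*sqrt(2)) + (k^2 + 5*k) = 4*k^3 + 8*sqrt(2)*k^2 + 25*k^2 + 25*k + 48*sqrt(2)*k + 40*sqrt(2)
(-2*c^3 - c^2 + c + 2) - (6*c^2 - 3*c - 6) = -2*c^3 - 7*c^2 + 4*c + 8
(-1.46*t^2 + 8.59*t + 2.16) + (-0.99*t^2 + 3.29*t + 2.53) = -2.45*t^2 + 11.88*t + 4.69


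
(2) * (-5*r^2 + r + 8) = -10*r^2 + 2*r + 16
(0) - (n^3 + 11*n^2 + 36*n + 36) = -n^3 - 11*n^2 - 36*n - 36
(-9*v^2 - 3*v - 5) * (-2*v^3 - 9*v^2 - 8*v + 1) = 18*v^5 + 87*v^4 + 109*v^3 + 60*v^2 + 37*v - 5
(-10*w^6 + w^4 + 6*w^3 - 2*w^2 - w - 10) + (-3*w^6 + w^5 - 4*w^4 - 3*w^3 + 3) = -13*w^6 + w^5 - 3*w^4 + 3*w^3 - 2*w^2 - w - 7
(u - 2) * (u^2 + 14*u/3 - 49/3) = u^3 + 8*u^2/3 - 77*u/3 + 98/3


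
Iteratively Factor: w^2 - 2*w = (w)*(w - 2)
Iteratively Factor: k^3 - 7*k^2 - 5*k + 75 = (k - 5)*(k^2 - 2*k - 15) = (k - 5)*(k + 3)*(k - 5)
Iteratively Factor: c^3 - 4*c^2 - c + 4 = (c - 4)*(c^2 - 1) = (c - 4)*(c - 1)*(c + 1)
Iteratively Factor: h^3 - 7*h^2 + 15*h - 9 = (h - 3)*(h^2 - 4*h + 3) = (h - 3)*(h - 1)*(h - 3)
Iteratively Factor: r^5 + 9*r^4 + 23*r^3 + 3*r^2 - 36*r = (r)*(r^4 + 9*r^3 + 23*r^2 + 3*r - 36) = r*(r + 3)*(r^3 + 6*r^2 + 5*r - 12) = r*(r + 3)*(r + 4)*(r^2 + 2*r - 3) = r*(r - 1)*(r + 3)*(r + 4)*(r + 3)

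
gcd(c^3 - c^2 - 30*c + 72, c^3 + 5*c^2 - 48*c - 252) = c + 6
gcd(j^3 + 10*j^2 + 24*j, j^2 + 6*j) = j^2 + 6*j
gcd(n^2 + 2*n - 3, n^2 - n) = n - 1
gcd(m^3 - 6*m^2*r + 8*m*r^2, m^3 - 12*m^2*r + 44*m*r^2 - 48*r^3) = m^2 - 6*m*r + 8*r^2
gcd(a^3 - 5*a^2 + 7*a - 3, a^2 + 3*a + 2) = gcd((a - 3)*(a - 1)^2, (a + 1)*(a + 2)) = 1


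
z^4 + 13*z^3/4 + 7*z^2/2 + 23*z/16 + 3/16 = (z + 1/4)*(z + 1/2)*(z + 1)*(z + 3/2)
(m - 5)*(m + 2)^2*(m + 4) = m^4 + 3*m^3 - 20*m^2 - 84*m - 80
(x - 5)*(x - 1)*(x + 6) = x^3 - 31*x + 30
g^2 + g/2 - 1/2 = (g - 1/2)*(g + 1)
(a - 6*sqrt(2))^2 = a^2 - 12*sqrt(2)*a + 72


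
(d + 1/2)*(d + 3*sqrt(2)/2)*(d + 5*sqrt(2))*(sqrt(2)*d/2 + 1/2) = sqrt(2)*d^4/2 + sqrt(2)*d^3/4 + 7*d^3 + 7*d^2/2 + 43*sqrt(2)*d^2/4 + 15*d/2 + 43*sqrt(2)*d/8 + 15/4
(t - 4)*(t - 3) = t^2 - 7*t + 12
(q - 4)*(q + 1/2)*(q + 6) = q^3 + 5*q^2/2 - 23*q - 12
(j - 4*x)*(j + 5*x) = j^2 + j*x - 20*x^2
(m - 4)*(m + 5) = m^2 + m - 20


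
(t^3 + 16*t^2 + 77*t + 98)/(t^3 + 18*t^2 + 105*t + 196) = (t + 2)/(t + 4)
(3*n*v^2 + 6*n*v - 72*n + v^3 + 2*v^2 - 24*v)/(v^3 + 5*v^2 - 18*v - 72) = (3*n + v)/(v + 3)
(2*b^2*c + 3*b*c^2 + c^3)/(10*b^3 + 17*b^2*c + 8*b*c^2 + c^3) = c/(5*b + c)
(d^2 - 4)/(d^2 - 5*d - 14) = (d - 2)/(d - 7)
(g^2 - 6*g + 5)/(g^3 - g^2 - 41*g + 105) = (g - 1)/(g^2 + 4*g - 21)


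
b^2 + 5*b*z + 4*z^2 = (b + z)*(b + 4*z)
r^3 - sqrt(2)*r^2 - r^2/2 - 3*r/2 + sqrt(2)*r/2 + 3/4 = (r - 1/2)*(r - 3*sqrt(2)/2)*(r + sqrt(2)/2)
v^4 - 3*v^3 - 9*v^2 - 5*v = v*(v - 5)*(v + 1)^2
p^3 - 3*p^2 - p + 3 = (p - 3)*(p - 1)*(p + 1)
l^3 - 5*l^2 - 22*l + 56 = (l - 7)*(l - 2)*(l + 4)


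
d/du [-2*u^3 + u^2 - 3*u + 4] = -6*u^2 + 2*u - 3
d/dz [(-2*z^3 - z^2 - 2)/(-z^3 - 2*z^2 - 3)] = z*(3*z^3 + 12*z - 2)/(z^6 + 4*z^5 + 4*z^4 + 6*z^3 + 12*z^2 + 9)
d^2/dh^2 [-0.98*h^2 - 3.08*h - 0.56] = -1.96000000000000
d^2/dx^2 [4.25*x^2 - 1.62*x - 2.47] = 8.50000000000000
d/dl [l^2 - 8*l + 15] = 2*l - 8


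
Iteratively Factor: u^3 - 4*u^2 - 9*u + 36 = (u - 3)*(u^2 - u - 12) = (u - 3)*(u + 3)*(u - 4)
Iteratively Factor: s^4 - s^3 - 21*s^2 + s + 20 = (s + 1)*(s^3 - 2*s^2 - 19*s + 20) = (s - 1)*(s + 1)*(s^2 - s - 20) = (s - 5)*(s - 1)*(s + 1)*(s + 4)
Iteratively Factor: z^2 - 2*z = (z - 2)*(z)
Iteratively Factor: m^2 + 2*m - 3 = (m + 3)*(m - 1)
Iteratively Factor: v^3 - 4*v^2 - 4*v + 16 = (v - 2)*(v^2 - 2*v - 8) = (v - 2)*(v + 2)*(v - 4)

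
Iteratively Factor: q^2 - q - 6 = (q - 3)*(q + 2)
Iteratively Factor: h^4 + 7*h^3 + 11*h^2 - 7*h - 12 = (h - 1)*(h^3 + 8*h^2 + 19*h + 12) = (h - 1)*(h + 1)*(h^2 + 7*h + 12) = (h - 1)*(h + 1)*(h + 3)*(h + 4)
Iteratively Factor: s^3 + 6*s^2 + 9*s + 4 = (s + 4)*(s^2 + 2*s + 1) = (s + 1)*(s + 4)*(s + 1)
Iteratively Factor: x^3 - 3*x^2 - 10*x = (x + 2)*(x^2 - 5*x) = x*(x + 2)*(x - 5)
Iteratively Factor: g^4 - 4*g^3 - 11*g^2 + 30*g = (g - 2)*(g^3 - 2*g^2 - 15*g) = (g - 2)*(g + 3)*(g^2 - 5*g) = g*(g - 2)*(g + 3)*(g - 5)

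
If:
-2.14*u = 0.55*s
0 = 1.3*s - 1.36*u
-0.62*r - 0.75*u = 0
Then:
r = 0.00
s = 0.00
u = 0.00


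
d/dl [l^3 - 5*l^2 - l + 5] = 3*l^2 - 10*l - 1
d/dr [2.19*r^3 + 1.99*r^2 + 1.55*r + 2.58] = 6.57*r^2 + 3.98*r + 1.55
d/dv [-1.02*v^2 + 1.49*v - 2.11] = 1.49 - 2.04*v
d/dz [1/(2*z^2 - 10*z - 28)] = (5/2 - z)/(-z^2 + 5*z + 14)^2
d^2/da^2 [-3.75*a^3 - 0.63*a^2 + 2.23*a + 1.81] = -22.5*a - 1.26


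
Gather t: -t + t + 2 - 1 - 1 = 0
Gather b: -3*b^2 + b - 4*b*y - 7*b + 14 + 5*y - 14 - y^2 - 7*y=-3*b^2 + b*(-4*y - 6) - y^2 - 2*y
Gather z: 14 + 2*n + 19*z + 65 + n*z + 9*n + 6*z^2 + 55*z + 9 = 11*n + 6*z^2 + z*(n + 74) + 88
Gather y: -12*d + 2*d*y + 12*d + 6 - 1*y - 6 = y*(2*d - 1)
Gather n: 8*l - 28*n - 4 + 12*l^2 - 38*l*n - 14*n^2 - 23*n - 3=12*l^2 + 8*l - 14*n^2 + n*(-38*l - 51) - 7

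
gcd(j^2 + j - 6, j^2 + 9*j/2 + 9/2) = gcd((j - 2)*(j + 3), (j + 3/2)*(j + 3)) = j + 3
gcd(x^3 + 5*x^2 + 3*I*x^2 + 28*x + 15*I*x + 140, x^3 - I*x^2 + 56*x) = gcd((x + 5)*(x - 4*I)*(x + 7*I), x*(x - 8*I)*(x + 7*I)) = x + 7*I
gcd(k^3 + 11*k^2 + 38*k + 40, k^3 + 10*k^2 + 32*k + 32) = k^2 + 6*k + 8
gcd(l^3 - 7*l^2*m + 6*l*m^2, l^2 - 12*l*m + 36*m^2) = l - 6*m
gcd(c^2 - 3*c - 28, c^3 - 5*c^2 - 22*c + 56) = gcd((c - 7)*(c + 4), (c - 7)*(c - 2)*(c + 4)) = c^2 - 3*c - 28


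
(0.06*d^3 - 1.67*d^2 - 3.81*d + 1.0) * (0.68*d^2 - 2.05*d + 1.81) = 0.0408*d^5 - 1.2586*d^4 + 0.9413*d^3 + 5.4678*d^2 - 8.9461*d + 1.81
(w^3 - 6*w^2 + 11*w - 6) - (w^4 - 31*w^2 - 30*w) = -w^4 + w^3 + 25*w^2 + 41*w - 6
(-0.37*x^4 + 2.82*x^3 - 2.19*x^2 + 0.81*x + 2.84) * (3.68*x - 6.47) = -1.3616*x^5 + 12.7715*x^4 - 26.3046*x^3 + 17.1501*x^2 + 5.2105*x - 18.3748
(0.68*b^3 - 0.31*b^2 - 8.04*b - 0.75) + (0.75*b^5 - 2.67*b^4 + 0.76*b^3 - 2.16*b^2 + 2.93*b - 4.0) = 0.75*b^5 - 2.67*b^4 + 1.44*b^3 - 2.47*b^2 - 5.11*b - 4.75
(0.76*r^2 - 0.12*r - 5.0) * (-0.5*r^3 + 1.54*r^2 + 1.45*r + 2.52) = -0.38*r^5 + 1.2304*r^4 + 3.4172*r^3 - 5.9588*r^2 - 7.5524*r - 12.6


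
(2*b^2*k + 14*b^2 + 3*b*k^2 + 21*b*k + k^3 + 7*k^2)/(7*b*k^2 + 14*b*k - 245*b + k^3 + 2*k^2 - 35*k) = (2*b^2 + 3*b*k + k^2)/(7*b*k - 35*b + k^2 - 5*k)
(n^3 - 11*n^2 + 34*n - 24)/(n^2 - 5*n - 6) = (n^2 - 5*n + 4)/(n + 1)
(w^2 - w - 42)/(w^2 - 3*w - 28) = (w + 6)/(w + 4)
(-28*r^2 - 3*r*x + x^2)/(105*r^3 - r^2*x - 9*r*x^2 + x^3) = (4*r + x)/(-15*r^2 - 2*r*x + x^2)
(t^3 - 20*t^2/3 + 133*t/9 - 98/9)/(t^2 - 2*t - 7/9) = (3*t^2 - 13*t + 14)/(3*t + 1)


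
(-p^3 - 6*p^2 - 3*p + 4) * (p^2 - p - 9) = -p^5 - 5*p^4 + 12*p^3 + 61*p^2 + 23*p - 36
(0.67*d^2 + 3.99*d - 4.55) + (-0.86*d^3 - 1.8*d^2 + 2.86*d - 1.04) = -0.86*d^3 - 1.13*d^2 + 6.85*d - 5.59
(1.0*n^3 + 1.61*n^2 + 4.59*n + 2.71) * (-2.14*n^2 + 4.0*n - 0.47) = -2.14*n^5 + 0.5546*n^4 - 3.8526*n^3 + 11.8039*n^2 + 8.6827*n - 1.2737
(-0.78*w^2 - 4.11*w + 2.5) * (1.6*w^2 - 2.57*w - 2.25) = -1.248*w^4 - 4.5714*w^3 + 16.3177*w^2 + 2.8225*w - 5.625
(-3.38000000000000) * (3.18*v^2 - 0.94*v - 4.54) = -10.7484*v^2 + 3.1772*v + 15.3452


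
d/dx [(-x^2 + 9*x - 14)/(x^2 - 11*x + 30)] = 2*(x^2 - 16*x + 58)/(x^4 - 22*x^3 + 181*x^2 - 660*x + 900)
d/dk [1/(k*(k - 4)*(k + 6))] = (-k*(k - 4) - k*(k + 6) - (k - 4)*(k + 6))/(k^2*(k - 4)^2*(k + 6)^2)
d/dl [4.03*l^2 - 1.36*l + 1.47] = 8.06*l - 1.36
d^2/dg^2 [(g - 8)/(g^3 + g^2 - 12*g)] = 2*(g*(g^2 + g - 12)*(-3*g^2 - 2*g - (g - 8)*(3*g + 1) + 12) + (g - 8)*(3*g^2 + 2*g - 12)^2)/(g^3*(g^2 + g - 12)^3)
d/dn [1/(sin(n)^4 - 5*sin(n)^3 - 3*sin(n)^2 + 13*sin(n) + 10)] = (19*sin(n) + 4*cos(n)^2 - 17)*cos(n)/((sin(n) - 5)^2*(sin(n) - 2)^2*(sin(n) + 1)^3)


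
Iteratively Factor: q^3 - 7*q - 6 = (q - 3)*(q^2 + 3*q + 2) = (q - 3)*(q + 1)*(q + 2)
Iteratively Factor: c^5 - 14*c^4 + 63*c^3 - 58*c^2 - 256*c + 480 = (c - 3)*(c^4 - 11*c^3 + 30*c^2 + 32*c - 160) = (c - 4)*(c - 3)*(c^3 - 7*c^2 + 2*c + 40) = (c - 4)*(c - 3)*(c + 2)*(c^2 - 9*c + 20) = (c - 5)*(c - 4)*(c - 3)*(c + 2)*(c - 4)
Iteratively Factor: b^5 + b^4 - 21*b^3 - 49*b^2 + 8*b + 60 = (b + 2)*(b^4 - b^3 - 19*b^2 - 11*b + 30) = (b + 2)*(b + 3)*(b^3 - 4*b^2 - 7*b + 10) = (b + 2)^2*(b + 3)*(b^2 - 6*b + 5) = (b - 1)*(b + 2)^2*(b + 3)*(b - 5)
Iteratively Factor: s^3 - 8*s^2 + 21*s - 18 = (s - 3)*(s^2 - 5*s + 6) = (s - 3)^2*(s - 2)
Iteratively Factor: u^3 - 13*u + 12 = (u - 3)*(u^2 + 3*u - 4) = (u - 3)*(u - 1)*(u + 4)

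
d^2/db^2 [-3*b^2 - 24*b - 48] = -6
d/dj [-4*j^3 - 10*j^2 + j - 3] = -12*j^2 - 20*j + 1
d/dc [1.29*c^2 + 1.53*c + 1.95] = 2.58*c + 1.53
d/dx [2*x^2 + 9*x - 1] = 4*x + 9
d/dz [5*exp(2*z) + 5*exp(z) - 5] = (10*exp(z) + 5)*exp(z)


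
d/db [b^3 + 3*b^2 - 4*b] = 3*b^2 + 6*b - 4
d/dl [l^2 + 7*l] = 2*l + 7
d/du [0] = 0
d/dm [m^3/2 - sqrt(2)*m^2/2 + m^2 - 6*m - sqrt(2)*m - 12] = 3*m^2/2 - sqrt(2)*m + 2*m - 6 - sqrt(2)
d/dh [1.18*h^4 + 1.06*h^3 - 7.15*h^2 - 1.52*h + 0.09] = 4.72*h^3 + 3.18*h^2 - 14.3*h - 1.52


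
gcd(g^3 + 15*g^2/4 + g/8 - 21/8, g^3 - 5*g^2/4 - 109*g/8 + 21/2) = g^2 + 11*g/4 - 21/8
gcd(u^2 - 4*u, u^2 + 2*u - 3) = 1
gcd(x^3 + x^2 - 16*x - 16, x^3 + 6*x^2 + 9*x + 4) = x^2 + 5*x + 4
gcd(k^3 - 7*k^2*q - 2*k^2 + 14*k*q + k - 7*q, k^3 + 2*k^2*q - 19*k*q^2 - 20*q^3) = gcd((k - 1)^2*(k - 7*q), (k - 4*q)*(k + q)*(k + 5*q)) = 1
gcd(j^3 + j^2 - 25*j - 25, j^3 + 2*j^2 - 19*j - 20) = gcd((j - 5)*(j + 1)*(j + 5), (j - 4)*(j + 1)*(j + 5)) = j^2 + 6*j + 5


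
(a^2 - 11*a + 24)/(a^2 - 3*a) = (a - 8)/a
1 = 1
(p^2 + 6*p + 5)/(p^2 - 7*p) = (p^2 + 6*p + 5)/(p*(p - 7))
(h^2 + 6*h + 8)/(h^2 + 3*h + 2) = (h + 4)/(h + 1)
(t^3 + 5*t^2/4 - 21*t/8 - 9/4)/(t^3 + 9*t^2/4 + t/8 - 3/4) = (2*t - 3)/(2*t - 1)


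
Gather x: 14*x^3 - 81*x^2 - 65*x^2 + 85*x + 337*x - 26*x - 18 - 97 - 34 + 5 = 14*x^3 - 146*x^2 + 396*x - 144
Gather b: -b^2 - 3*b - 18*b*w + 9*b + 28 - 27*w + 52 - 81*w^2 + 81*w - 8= -b^2 + b*(6 - 18*w) - 81*w^2 + 54*w + 72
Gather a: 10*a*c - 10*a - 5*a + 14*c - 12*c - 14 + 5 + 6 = a*(10*c - 15) + 2*c - 3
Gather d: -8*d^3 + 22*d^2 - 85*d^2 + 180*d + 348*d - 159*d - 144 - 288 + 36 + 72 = -8*d^3 - 63*d^2 + 369*d - 324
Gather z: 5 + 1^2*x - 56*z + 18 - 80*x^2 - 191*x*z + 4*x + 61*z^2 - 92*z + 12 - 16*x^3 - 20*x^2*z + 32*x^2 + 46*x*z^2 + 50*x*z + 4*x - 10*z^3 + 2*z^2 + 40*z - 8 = -16*x^3 - 48*x^2 + 9*x - 10*z^3 + z^2*(46*x + 63) + z*(-20*x^2 - 141*x - 108) + 27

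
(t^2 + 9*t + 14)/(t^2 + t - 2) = (t + 7)/(t - 1)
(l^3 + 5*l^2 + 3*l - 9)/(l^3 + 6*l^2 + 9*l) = (l - 1)/l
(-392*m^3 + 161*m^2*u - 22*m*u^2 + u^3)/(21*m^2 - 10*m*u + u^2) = (56*m^2 - 15*m*u + u^2)/(-3*m + u)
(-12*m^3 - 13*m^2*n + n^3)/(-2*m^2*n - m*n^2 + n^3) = (12*m^2 + m*n - n^2)/(n*(2*m - n))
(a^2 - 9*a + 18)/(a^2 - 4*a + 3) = (a - 6)/(a - 1)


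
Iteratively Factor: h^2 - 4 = (h - 2)*(h + 2)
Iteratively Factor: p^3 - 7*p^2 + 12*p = (p)*(p^2 - 7*p + 12) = p*(p - 3)*(p - 4)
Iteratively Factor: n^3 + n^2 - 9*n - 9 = (n + 3)*(n^2 - 2*n - 3) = (n + 1)*(n + 3)*(n - 3)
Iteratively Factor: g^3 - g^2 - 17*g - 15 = (g + 3)*(g^2 - 4*g - 5) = (g - 5)*(g + 3)*(g + 1)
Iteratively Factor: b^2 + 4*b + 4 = (b + 2)*(b + 2)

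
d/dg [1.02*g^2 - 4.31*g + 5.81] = 2.04*g - 4.31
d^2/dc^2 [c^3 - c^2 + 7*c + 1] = 6*c - 2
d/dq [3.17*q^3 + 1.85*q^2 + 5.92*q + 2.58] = 9.51*q^2 + 3.7*q + 5.92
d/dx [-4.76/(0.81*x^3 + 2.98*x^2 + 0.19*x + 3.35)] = (11.5668*x^2 + 28.3696*x + 0.9044)/(0.81*x^3 + 2.98*x^2 + 0.19*x + 3.35)^2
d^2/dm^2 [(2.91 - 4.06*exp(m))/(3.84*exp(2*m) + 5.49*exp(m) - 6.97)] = (-59.867136*exp(4*m) + 257.23008*exp(3*m) - 467.94816*exp(2*m) + 243.892845*exp(m) - 85.886431)*exp(m)/(56.623104*exp(6*m) + 242.860032*exp(5*m) + 38.883456*exp(4*m) - 716.163363*exp(3*m) - 70.577523*exp(2*m) + 800.127423*exp(m) - 338.608873)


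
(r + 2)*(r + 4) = r^2 + 6*r + 8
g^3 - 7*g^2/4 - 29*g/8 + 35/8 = (g - 5/2)*(g - 1)*(g + 7/4)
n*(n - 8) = n^2 - 8*n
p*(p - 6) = p^2 - 6*p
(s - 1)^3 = s^3 - 3*s^2 + 3*s - 1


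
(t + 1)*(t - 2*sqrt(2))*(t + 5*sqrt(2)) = t^3 + t^2 + 3*sqrt(2)*t^2 - 20*t + 3*sqrt(2)*t - 20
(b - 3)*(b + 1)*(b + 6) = b^3 + 4*b^2 - 15*b - 18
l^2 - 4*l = l*(l - 4)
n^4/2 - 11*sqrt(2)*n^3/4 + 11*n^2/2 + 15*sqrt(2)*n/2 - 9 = (n/2 + sqrt(2)/2)*(n - 3*sqrt(2))^2*(n - sqrt(2)/2)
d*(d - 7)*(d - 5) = d^3 - 12*d^2 + 35*d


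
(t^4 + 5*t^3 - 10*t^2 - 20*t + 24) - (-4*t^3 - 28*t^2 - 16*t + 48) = t^4 + 9*t^3 + 18*t^2 - 4*t - 24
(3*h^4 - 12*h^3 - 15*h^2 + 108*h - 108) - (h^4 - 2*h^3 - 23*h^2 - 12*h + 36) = 2*h^4 - 10*h^3 + 8*h^2 + 120*h - 144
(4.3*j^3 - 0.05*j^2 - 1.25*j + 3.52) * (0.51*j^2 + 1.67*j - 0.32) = 2.193*j^5 + 7.1555*j^4 - 2.097*j^3 - 0.2763*j^2 + 6.2784*j - 1.1264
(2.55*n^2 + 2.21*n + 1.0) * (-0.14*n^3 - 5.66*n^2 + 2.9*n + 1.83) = -0.357*n^5 - 14.7424*n^4 - 5.2536*n^3 + 5.4155*n^2 + 6.9443*n + 1.83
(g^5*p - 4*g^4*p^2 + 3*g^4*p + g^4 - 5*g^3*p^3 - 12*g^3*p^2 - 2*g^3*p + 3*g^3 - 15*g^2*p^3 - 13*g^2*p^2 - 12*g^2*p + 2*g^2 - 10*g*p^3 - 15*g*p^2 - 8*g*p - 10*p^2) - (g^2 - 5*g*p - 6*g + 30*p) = g^5*p - 4*g^4*p^2 + 3*g^4*p + g^4 - 5*g^3*p^3 - 12*g^3*p^2 - 2*g^3*p + 3*g^3 - 15*g^2*p^3 - 13*g^2*p^2 - 12*g^2*p + g^2 - 10*g*p^3 - 15*g*p^2 - 3*g*p + 6*g - 10*p^2 - 30*p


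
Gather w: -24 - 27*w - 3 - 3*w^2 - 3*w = -3*w^2 - 30*w - 27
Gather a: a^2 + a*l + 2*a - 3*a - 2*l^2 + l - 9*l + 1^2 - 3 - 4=a^2 + a*(l - 1) - 2*l^2 - 8*l - 6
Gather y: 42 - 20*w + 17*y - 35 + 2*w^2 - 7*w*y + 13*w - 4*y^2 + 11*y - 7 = 2*w^2 - 7*w - 4*y^2 + y*(28 - 7*w)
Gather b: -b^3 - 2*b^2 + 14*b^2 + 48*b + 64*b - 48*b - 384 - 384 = -b^3 + 12*b^2 + 64*b - 768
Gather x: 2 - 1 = 1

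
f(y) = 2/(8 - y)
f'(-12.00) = 0.00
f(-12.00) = 0.10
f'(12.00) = 0.12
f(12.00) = -0.50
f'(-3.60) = 0.01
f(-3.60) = 0.17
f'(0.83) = 0.04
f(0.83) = 0.28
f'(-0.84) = 0.03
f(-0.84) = 0.23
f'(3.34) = 0.09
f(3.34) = 0.43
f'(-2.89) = 0.02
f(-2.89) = 0.18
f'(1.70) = 0.05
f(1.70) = 0.32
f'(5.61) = 0.35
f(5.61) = 0.84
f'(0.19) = 0.03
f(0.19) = 0.26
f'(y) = 2/(8 - y)^2 = 2/(y - 8)^2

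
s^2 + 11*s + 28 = (s + 4)*(s + 7)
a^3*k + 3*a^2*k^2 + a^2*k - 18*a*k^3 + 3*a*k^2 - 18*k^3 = (a - 3*k)*(a + 6*k)*(a*k + k)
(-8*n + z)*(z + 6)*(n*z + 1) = -8*n^2*z^2 - 48*n^2*z + n*z^3 + 6*n*z^2 - 8*n*z - 48*n + z^2 + 6*z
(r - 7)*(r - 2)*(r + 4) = r^3 - 5*r^2 - 22*r + 56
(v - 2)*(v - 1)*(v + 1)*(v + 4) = v^4 + 2*v^3 - 9*v^2 - 2*v + 8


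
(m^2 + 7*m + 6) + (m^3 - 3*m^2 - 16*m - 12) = m^3 - 2*m^2 - 9*m - 6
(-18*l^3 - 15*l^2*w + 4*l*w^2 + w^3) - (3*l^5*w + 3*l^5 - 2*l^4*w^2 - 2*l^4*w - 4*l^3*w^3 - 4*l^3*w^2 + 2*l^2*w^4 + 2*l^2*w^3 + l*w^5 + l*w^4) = -3*l^5*w - 3*l^5 + 2*l^4*w^2 + 2*l^4*w + 4*l^3*w^3 + 4*l^3*w^2 - 18*l^3 - 2*l^2*w^4 - 2*l^2*w^3 - 15*l^2*w - l*w^5 - l*w^4 + 4*l*w^2 + w^3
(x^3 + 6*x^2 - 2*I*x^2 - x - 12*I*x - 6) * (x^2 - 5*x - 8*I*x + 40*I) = x^5 + x^4 - 10*I*x^4 - 47*x^3 - 10*I*x^3 - 17*x^2 + 308*I*x^2 + 510*x + 8*I*x - 240*I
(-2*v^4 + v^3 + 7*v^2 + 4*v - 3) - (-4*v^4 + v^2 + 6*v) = 2*v^4 + v^3 + 6*v^2 - 2*v - 3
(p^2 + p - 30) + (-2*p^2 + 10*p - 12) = -p^2 + 11*p - 42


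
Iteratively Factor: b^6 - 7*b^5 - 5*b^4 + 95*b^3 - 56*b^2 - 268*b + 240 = (b + 3)*(b^5 - 10*b^4 + 25*b^3 + 20*b^2 - 116*b + 80) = (b - 2)*(b + 3)*(b^4 - 8*b^3 + 9*b^2 + 38*b - 40) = (b - 4)*(b - 2)*(b + 3)*(b^3 - 4*b^2 - 7*b + 10) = (b - 4)*(b - 2)*(b - 1)*(b + 3)*(b^2 - 3*b - 10) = (b - 4)*(b - 2)*(b - 1)*(b + 2)*(b + 3)*(b - 5)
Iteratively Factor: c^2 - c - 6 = (c - 3)*(c + 2)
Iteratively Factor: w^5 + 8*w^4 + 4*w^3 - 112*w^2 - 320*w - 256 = (w - 4)*(w^4 + 12*w^3 + 52*w^2 + 96*w + 64) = (w - 4)*(w + 2)*(w^3 + 10*w^2 + 32*w + 32) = (w - 4)*(w + 2)^2*(w^2 + 8*w + 16) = (w - 4)*(w + 2)^2*(w + 4)*(w + 4)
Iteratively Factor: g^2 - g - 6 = (g + 2)*(g - 3)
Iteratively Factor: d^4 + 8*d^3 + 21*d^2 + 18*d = (d + 2)*(d^3 + 6*d^2 + 9*d) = (d + 2)*(d + 3)*(d^2 + 3*d) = (d + 2)*(d + 3)^2*(d)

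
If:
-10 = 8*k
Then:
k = -5/4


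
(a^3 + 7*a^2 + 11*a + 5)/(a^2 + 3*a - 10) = (a^2 + 2*a + 1)/(a - 2)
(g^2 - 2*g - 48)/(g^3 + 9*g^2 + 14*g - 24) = (g - 8)/(g^2 + 3*g - 4)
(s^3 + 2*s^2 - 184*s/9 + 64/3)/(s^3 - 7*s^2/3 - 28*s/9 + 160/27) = 3*(s + 6)/(3*s + 5)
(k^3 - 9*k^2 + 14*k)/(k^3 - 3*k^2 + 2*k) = (k - 7)/(k - 1)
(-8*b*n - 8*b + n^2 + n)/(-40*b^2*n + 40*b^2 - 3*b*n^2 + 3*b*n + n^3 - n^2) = (n + 1)/(5*b*n - 5*b + n^2 - n)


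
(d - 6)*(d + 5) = d^2 - d - 30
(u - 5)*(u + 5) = u^2 - 25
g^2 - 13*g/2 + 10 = (g - 4)*(g - 5/2)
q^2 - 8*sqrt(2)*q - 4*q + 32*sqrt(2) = (q - 4)*(q - 8*sqrt(2))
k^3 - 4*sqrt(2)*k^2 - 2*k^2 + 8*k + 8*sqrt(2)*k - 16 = (k - 2)*(k - 2*sqrt(2))^2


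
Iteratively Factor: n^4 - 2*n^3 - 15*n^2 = (n)*(n^3 - 2*n^2 - 15*n) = n*(n - 5)*(n^2 + 3*n) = n*(n - 5)*(n + 3)*(n)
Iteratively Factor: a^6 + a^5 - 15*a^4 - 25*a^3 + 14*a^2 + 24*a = (a)*(a^5 + a^4 - 15*a^3 - 25*a^2 + 14*a + 24) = a*(a + 3)*(a^4 - 2*a^3 - 9*a^2 + 2*a + 8) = a*(a - 1)*(a + 3)*(a^3 - a^2 - 10*a - 8) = a*(a - 4)*(a - 1)*(a + 3)*(a^2 + 3*a + 2) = a*(a - 4)*(a - 1)*(a + 1)*(a + 3)*(a + 2)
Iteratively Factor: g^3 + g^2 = (g)*(g^2 + g) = g*(g + 1)*(g)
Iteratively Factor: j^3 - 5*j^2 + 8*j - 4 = (j - 2)*(j^2 - 3*j + 2) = (j - 2)^2*(j - 1)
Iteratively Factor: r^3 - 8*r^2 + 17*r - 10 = (r - 2)*(r^2 - 6*r + 5) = (r - 5)*(r - 2)*(r - 1)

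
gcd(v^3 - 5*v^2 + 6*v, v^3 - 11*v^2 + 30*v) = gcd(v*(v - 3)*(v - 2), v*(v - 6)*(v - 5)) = v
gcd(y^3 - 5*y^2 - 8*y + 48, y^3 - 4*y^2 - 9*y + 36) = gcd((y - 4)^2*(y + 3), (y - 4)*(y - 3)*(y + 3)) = y^2 - y - 12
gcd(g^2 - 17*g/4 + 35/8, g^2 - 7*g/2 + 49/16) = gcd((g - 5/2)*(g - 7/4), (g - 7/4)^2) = g - 7/4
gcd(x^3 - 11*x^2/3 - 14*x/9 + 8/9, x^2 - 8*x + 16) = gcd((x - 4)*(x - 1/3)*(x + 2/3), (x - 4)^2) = x - 4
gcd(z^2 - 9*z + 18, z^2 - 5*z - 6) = z - 6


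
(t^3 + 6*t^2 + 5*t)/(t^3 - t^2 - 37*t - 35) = t/(t - 7)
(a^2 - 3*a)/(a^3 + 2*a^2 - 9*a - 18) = a/(a^2 + 5*a + 6)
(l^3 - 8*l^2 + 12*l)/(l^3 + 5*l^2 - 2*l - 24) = l*(l - 6)/(l^2 + 7*l + 12)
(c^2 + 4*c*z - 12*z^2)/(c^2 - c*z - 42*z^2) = (-c + 2*z)/(-c + 7*z)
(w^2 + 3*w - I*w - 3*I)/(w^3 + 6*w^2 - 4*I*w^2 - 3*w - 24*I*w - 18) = (w + 3)/(w^2 + 3*w*(2 - I) - 18*I)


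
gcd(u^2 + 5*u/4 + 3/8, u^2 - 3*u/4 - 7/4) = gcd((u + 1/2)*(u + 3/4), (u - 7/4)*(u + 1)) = 1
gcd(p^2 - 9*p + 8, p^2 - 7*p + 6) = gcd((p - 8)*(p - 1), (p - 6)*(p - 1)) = p - 1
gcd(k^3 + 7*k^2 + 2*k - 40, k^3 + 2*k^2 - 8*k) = k^2 + 2*k - 8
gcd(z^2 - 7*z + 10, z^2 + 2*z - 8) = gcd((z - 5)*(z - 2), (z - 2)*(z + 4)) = z - 2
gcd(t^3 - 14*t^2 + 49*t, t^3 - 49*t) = t^2 - 7*t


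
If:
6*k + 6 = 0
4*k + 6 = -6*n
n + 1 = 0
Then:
No Solution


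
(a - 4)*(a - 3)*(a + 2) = a^3 - 5*a^2 - 2*a + 24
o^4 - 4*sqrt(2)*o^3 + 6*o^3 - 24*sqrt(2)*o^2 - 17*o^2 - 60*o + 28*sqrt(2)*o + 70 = (o - 1)*(o + 7)*(o - 5*sqrt(2))*(o + sqrt(2))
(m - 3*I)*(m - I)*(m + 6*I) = m^3 + 2*I*m^2 + 21*m - 18*I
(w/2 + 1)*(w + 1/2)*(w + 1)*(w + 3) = w^4/2 + 13*w^3/4 + 7*w^2 + 23*w/4 + 3/2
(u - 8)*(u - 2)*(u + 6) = u^3 - 4*u^2 - 44*u + 96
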